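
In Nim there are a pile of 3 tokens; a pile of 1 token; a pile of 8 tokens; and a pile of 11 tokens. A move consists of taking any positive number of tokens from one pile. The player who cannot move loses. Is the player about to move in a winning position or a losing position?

Winning position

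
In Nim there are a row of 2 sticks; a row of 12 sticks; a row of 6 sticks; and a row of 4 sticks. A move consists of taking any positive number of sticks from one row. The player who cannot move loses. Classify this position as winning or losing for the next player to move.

Nim-sum: 2 XOR 12 XOR 6 XOR 4 = 12.
The nim-sum is 12 ≠ 0, so this is an N-position: the player to move can win.

Winning position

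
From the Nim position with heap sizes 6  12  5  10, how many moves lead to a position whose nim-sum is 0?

3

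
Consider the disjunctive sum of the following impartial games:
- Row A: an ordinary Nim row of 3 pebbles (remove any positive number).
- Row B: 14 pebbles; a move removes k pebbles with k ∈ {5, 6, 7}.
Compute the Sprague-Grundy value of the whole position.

Row A is a plain Nim row of size 3, so its Grundy value is 3.
Grundy values for row B (subtraction set {5, 6, 7}):
k:     0  1  2  3  4  5  6  7  8  9 10 11 12 13 14
g(k):  0  0  0  0  0  1  1  1  1  1  2  2  0  0  0
So g(14) = 0.
The value of a disjunctive sum is the nim-sum of the parts.
Combined value = 3 XOR 0 = 3.

3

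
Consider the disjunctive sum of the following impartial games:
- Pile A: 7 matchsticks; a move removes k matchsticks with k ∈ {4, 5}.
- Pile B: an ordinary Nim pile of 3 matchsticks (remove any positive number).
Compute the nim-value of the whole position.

Grundy values for pile A (subtraction set {4, 5}):
g(0) = mex{} = 0
g(1) = mex{} = 0
g(2) = mex{} = 0
g(3) = mex{} = 0
g(4) = mex{0} = 1
g(5) = mex{0} = 1
g(6) = mex{0} = 1
g(7) = mex{0} = 1
So g(7) = 1.
Pile B is a plain Nim pile of size 3, so its Grundy value is 3.
By the Sprague-Grundy theorem, the Grundy value of a sum of independent games is the XOR of the component values.
Combined value = 1 ⊕ 3 = 2.

2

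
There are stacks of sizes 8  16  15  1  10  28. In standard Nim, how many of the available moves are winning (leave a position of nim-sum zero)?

0

Bitwise XOR of the heap sizes:
  01000  (8)
  10000  (16)
  01111  (15)
  00001  (1)
  01010  (10)
  11100  (28)
  -----
  00000  (0)
The nim-sum is already 0, so every move leaves a nonzero nim-sum — there are no winning moves.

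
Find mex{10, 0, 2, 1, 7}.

3

The values 0, 1, 2 are all present; 3 is the first non-negative integer missing from the set.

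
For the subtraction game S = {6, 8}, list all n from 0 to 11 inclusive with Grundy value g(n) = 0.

0, 1, 2, 3, 4, 5

Compute g(0), g(1), … for moves {6, 8}:
k:     0  1  2  3  4  5  6  7  8  9 10 11
g(k):  0  0  0  0  0  0  1  1  1  1  1  1
The P-positions (g = 0) in 0..11 are 0, 1, 2, 3, 4, 5.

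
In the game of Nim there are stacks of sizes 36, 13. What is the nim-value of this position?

41

Nim-sum: 36 ^ 13 = 41.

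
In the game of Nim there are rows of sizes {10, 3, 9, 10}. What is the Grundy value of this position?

10

Compute the nim-sum pairwise:
10 ^ 3 = 9
9 ^ 9 = 0
0 ^ 10 = 10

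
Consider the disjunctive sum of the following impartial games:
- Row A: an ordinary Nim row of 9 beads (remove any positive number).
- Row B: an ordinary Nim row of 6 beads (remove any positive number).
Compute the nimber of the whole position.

Row A is a plain Nim row of size 9, so its Grundy value is 9.
Row B is a plain Nim row of size 6, so its Grundy value is 6.
The value of a disjunctive sum is the nim-sum of the parts.
Combined value = 9 ⊕ 6 = 15.

15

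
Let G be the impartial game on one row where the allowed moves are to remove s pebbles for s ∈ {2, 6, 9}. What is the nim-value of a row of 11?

3

Compute g(0), g(1), … for moves {2, 6, 9}:
k:     0  1  2  3  4  5  6  7  8  9 10 11
g(k):  0  0  1  1  0  0  1  1  0  2  1  3
So g(11) = 3.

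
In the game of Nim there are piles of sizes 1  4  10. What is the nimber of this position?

15

Nim-sum: 1 ^ 4 ^ 10 = 15.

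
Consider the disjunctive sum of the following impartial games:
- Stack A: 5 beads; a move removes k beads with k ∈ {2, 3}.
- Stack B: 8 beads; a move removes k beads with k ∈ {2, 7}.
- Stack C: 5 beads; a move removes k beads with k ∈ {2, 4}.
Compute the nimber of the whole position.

0

For stack A, compute g(0), g(1), … with moves {2, 3}:
k:     0  1  2  3  4  5
g(k):  0  0  1  1  2  0
So g(5) = 0.
Grundy values for stack B (subtraction set {2, 7}):
k:     0  1  2  3  4  5  6  7  8
g(k):  0  0  1  1  0  0  1  1  2
So g(8) = 2.
For stack C, compute g(0), g(1), … with moves {2, 4}:
k:     0  1  2  3  4  5
g(k):  0  0  1  1  2  2
So g(5) = 2.
By the Sprague-Grundy theorem, the Grundy value of a sum of independent games is the XOR of the component values.
Combined value = 0 XOR 2 XOR 2 = 0.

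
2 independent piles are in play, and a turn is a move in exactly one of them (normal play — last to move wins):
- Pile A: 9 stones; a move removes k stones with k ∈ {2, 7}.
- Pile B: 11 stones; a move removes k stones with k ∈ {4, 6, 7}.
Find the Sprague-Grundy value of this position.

Grundy values for pile A (subtraction set {2, 7}):
k:     0  1  2  3  4  5  6  7  8  9
g(k):  0  0  1  1  0  0  1  1  2  0
So g(9) = 0.
For pile B, compute g(0), g(1), … with moves {4, 6, 7}:
k:     0  1  2  3  4  5  6  7  8  9 10 11
g(k):  0  0  0  0  1  1  1  1  2  2  2  0
So g(11) = 0.
The value of a disjunctive sum is the nim-sum of the parts.
Combined value = 0 ⊕ 0 = 0.

0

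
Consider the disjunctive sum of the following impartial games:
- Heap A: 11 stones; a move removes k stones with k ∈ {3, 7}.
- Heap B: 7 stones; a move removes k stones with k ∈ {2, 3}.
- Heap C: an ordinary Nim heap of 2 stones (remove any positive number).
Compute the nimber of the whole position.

3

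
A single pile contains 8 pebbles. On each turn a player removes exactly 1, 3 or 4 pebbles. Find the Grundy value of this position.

Build the Grundy sequence with g(k) = mex{g(k−s) : s ∈ {1, 3, 4}, s ≤ k}:
k:     0  1  2  3  4  5  6  7  8
g(k):  0  1  0  1  2  3  2  0  1
So g(8) = 1.

1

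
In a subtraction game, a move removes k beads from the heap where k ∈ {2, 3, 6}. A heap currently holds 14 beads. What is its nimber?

0

Compute g(0), g(1), … for moves {2, 3, 6}:
g(0) = mex{} = 0
g(1) = mex{} = 0
g(2) = mex{0} = 1
g(3) = mex{0} = 1
g(4) = mex{0,1} = 2
g(5) = mex{1} = 0
g(6) = mex{0,1,2} = 3
g(7) = mex{0,2} = 1
g(8) = mex{0,1,3} = 2
g(9) = mex{1,3} = 0
g(10) = mex{1,2} = 0
g(11) = mex{0,2} = 1
g(12) = mex{0,3} = 1
g(13) = mex{0,1} = 2
g(14) = mex{1,2} = 0
So g(14) = 0.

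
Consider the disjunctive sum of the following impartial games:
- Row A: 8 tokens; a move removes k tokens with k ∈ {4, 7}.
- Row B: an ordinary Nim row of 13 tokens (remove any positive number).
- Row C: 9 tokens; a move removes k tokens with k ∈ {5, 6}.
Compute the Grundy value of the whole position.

14

Build the Grundy sequence for row A with g(k) = mex{g(k−s) : s ∈ {4, 7}, s ≤ k}:
g(0) = mex{} = 0
g(1) = mex{} = 0
g(2) = mex{} = 0
g(3) = mex{} = 0
g(4) = mex{0} = 1
g(5) = mex{0} = 1
g(6) = mex{0} = 1
g(7) = mex{0} = 1
g(8) = mex{0,1} = 2
So g(8) = 2.
Row B is a plain Nim row of size 13, so its Grundy value is 13.
Grundy values for row C (subtraction set {5, 6}):
k:     0  1  2  3  4  5  6  7  8  9
g(k):  0  0  0  0  0  1  1  1  1  1
So g(9) = 1.
By the Sprague-Grundy theorem, the Grundy value of a sum of independent games is the XOR of the component values.
Combined value = 2 XOR 13 XOR 1 = 14.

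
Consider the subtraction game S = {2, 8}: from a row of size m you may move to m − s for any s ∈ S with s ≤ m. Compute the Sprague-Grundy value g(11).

Build the Grundy sequence with g(k) = mex{g(k−s) : s ∈ {2, 8}, s ≤ k}:
g(0) = mex{} = 0
g(1) = mex{} = 0
g(2) = mex{0} = 1
g(3) = mex{0} = 1
g(4) = mex{1} = 0
g(5) = mex{1} = 0
g(6) = mex{0} = 1
g(7) = mex{0} = 1
g(8) = mex{0,1} = 2
g(9) = mex{0,1} = 2
g(10) = mex{1,2} = 0
g(11) = mex{1,2} = 0
So g(11) = 0.

0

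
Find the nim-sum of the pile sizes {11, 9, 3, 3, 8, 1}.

11

Nim-sum: 11 XOR 9 XOR 3 XOR 3 XOR 8 XOR 1 = 11.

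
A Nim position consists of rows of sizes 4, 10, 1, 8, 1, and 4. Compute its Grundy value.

Compute the nim-sum pairwise:
4 ^ 10 = 14
14 ^ 1 = 15
15 ^ 8 = 7
7 ^ 1 = 6
6 ^ 4 = 2

2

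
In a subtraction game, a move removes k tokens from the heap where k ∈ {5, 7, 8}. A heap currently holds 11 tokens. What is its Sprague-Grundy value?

2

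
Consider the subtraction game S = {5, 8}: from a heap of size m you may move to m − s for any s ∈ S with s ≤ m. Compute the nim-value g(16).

Grundy values for subtraction set {5, 8}:
k:     0  1  2  3  4  5  6  7  8  9 10 11 12 13 14 15 16
g(k):  0  0  0  0  0  1  1  1  1  1  2  2  2  0  0  0  0
So g(16) = 0.

0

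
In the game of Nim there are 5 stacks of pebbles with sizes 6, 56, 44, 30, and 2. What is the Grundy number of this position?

Nim-sum: 6 ^ 56 ^ 44 ^ 30 ^ 2 = 14.

14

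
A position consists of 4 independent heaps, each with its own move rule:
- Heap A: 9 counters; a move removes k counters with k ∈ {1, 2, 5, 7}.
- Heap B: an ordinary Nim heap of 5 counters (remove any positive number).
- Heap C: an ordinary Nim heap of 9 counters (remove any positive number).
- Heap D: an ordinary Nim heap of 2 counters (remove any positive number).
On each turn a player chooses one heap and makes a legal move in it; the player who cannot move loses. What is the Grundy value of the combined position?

Grundy values for heap A (subtraction set {1, 2, 5, 7}):
g(0) = mex{} = 0
g(1) = mex{0} = 1
g(2) = mex{0,1} = 2
g(3) = mex{1,2} = 0
g(4) = mex{0,2} = 1
g(5) = mex{0,1} = 2
g(6) = mex{1,2} = 0
g(7) = mex{0,2} = 1
g(8) = mex{0,1} = 2
g(9) = mex{1,2} = 0
So g(9) = 0.
Heap B is a plain Nim heap of size 5, so its Grundy value is 5.
Heap C is a plain Nim heap of size 9, so its Grundy value is 9.
Heap D is a plain Nim heap of size 2, so its Grundy value is 2.
The value of a disjunctive sum is the nim-sum of the parts.
Combined value = 0 XOR 5 XOR 9 XOR 2 = 14.

14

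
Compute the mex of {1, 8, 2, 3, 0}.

The values 0, 1, 2, 3 are all present; 4 is the first non-negative integer missing from the set.

4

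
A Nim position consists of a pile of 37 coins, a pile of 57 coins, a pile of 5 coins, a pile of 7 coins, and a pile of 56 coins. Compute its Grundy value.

Nim-sum: 37 XOR 57 XOR 5 XOR 7 XOR 56 = 38.

38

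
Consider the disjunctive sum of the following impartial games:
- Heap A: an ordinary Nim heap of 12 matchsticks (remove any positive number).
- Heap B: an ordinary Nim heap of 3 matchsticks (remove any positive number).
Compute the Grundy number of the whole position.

Heap A is a plain Nim heap of size 12, so its Grundy value is 12.
Heap B is a plain Nim heap of size 3, so its Grundy value is 3.
By the Sprague-Grundy theorem, the Grundy value of a sum of independent games is the XOR of the component values.
Combined value = 12 XOR 3 = 15.

15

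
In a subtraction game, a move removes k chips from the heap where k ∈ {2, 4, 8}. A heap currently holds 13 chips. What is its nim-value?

0

Compute g(0), g(1), … for moves {2, 4, 8}:
k:     0  1  2  3  4  5  6  7  8  9 10 11 12 13
g(k):  0  0  1  1  2  2  0  0  1  1  2  2  0  0
So g(13) = 0.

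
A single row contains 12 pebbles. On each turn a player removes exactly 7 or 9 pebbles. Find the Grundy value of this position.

1

Build the Grundy sequence with g(k) = mex{g(k−s) : s ∈ {7, 9}, s ≤ k}:
g(0) = mex{} = 0
g(1) = mex{} = 0
g(2) = mex{} = 0
g(3) = mex{} = 0
g(4) = mex{} = 0
g(5) = mex{} = 0
g(6) = mex{} = 0
g(7) = mex{0} = 1
g(8) = mex{0} = 1
g(9) = mex{0} = 1
g(10) = mex{0} = 1
g(11) = mex{0} = 1
g(12) = mex{0} = 1
So g(12) = 1.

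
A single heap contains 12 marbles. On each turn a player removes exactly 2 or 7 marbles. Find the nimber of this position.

1

Build the Grundy sequence with g(k) = mex{g(k−s) : s ∈ {2, 7}, s ≤ k}:
g(0) = mex{} = 0
g(1) = mex{} = 0
g(2) = mex{0} = 1
g(3) = mex{0} = 1
g(4) = mex{1} = 0
g(5) = mex{1} = 0
g(6) = mex{0} = 1
g(7) = mex{0} = 1
g(8) = mex{0,1} = 2
g(9) = mex{1} = 0
g(10) = mex{1,2} = 0
g(11) = mex{0} = 1
g(12) = mex{0} = 1
So g(12) = 1.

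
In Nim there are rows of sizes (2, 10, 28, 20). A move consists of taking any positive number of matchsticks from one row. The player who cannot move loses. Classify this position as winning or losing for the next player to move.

Losing position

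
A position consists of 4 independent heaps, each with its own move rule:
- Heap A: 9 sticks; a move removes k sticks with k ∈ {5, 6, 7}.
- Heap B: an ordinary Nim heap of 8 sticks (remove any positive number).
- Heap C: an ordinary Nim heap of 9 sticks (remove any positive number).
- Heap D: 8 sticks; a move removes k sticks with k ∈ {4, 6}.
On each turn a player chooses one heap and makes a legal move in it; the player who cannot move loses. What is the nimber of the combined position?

2

Grundy values for heap A (subtraction set {5, 6, 7}):
k:     0  1  2  3  4  5  6  7  8  9
g(k):  0  0  0  0  0  1  1  1  1  1
So g(9) = 1.
Heap B is a plain Nim heap of size 8, so its Grundy value is 8.
Heap C is a plain Nim heap of size 9, so its Grundy value is 9.
Grundy values for heap D (subtraction set {4, 6}):
g(0) = mex{} = 0
g(1) = mex{} = 0
g(2) = mex{} = 0
g(3) = mex{} = 0
g(4) = mex{0} = 1
g(5) = mex{0} = 1
g(6) = mex{0} = 1
g(7) = mex{0} = 1
g(8) = mex{0,1} = 2
So g(8) = 2.
By the Sprague-Grundy theorem, the Grundy value of a sum of independent games is the XOR of the component values.
Combined value = 1 XOR 8 XOR 9 XOR 2 = 2.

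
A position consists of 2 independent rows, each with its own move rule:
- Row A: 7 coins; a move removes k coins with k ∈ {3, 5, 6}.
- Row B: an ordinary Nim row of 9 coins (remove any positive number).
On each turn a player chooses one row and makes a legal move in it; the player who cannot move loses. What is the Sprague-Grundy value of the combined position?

11

For row A, compute g(0), g(1), … with moves {3, 5, 6}:
k:     0  1  2  3  4  5  6  7
g(k):  0  0  0  1  1  1  2  2
So g(7) = 2.
Row B is a plain Nim row of size 9, so its Grundy value is 9.
By the Sprague-Grundy theorem, the Grundy value of a sum of independent games is the XOR of the component values.
Combined value = 2 XOR 9 = 11.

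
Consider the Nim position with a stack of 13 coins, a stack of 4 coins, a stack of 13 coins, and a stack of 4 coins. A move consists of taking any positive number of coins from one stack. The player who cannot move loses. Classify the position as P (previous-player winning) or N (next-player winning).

Nim-sum: 13 XOR 4 XOR 13 XOR 4 = 0.
The nim-sum is 0, so this is a P-position: the player to move is in a losing position under optimal play.

P-position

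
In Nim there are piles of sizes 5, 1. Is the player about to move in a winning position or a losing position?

Winning position

In binary:
  101  (5)
  001  (1)
  ---
  100  (4)
The nim-sum is 4 ≠ 0, so this is an N-position: the player to move can win.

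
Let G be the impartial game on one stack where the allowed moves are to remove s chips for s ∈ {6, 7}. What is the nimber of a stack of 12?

2

Build the Grundy sequence with g(k) = mex{g(k−s) : s ∈ {6, 7}, s ≤ k}:
g(0) = mex{} = 0
g(1) = mex{} = 0
g(2) = mex{} = 0
g(3) = mex{} = 0
g(4) = mex{} = 0
g(5) = mex{} = 0
g(6) = mex{0} = 1
g(7) = mex{0} = 1
g(8) = mex{0} = 1
g(9) = mex{0} = 1
g(10) = mex{0} = 1
g(11) = mex{0} = 1
g(12) = mex{0,1} = 2
So g(12) = 2.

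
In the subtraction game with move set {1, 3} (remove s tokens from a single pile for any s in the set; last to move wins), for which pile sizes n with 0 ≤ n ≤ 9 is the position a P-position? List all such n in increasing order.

0, 2, 4, 6, 8

Compute g(0), g(1), … for moves {1, 3}:
k:     0  1  2  3  4  5  6  7  8  9
g(k):  0  1  0  1  0  1  0  1  0  1
The P-positions (g = 0) in 0..9 are 0, 2, 4, 6, 8.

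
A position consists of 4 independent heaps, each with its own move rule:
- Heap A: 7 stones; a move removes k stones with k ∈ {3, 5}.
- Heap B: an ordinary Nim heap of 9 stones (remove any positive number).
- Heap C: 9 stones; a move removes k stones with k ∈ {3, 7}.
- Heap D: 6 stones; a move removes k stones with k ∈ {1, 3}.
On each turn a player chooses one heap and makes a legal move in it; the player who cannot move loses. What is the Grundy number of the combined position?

10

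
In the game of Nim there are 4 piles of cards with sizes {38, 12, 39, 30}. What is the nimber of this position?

19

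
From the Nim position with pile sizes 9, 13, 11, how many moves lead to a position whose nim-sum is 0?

3

Nim-sum: 9 XOR 13 XOR 11 = 15.
The overall nim-sum is X = 15. A pile of size p has a winning move iff p XOR X < p (reduce it to p XOR X).
  9: 9 XOR 15 = 6 < 9 — winning move (to 6).
  13: 13 XOR 15 = 2 < 13 — winning move (to 2).
  11: 11 XOR 15 = 4 < 11 — winning move (to 4).
That gives 3 winning moves.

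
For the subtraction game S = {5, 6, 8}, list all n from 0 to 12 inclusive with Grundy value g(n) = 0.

0, 1, 2, 3, 4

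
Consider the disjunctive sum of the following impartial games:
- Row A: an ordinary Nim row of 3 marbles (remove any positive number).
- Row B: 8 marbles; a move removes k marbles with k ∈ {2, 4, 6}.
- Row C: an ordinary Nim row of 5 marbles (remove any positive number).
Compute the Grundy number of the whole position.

Row A is a plain Nim row of size 3, so its Grundy value is 3.
For row B, compute g(0), g(1), … with moves {2, 4, 6}:
k:     0  1  2  3  4  5  6  7  8
g(k):  0  0  1  1  2  2  3  3  0
So g(8) = 0.
Row C is a plain Nim row of size 5, so its Grundy value is 5.
The value of a disjunctive sum is the nim-sum of the parts.
Combined value = 3 XOR 0 XOR 5 = 6.

6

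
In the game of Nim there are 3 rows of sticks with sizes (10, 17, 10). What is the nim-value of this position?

17

Compute the nim-sum pairwise:
10 ⊕ 17 = 27
27 ⊕ 10 = 17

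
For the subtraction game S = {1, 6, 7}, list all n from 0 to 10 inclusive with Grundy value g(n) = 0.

0, 2, 4

Grundy values for subtraction set {1, 6, 7}:
g(0) = mex{} = 0
g(1) = mex{0} = 1
g(2) = mex{1} = 0
g(3) = mex{0} = 1
g(4) = mex{1} = 0
g(5) = mex{0} = 1
g(6) = mex{0,1} = 2
g(7) = mex{0,1,2} = 3
g(8) = mex{0,1,3} = 2
g(9) = mex{0,1,2} = 3
g(10) = mex{0,1,3} = 2
The P-positions (g = 0) in 0..10 are 0, 2, 4.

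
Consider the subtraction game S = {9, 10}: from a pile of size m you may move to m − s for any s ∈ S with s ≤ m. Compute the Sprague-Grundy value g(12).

1

Build the Grundy sequence with g(k) = mex{g(k−s) : s ∈ {9, 10}, s ≤ k}:
g(0) = mex{} = 0
g(1) = mex{} = 0
g(2) = mex{} = 0
g(3) = mex{} = 0
g(4) = mex{} = 0
g(5) = mex{} = 0
g(6) = mex{} = 0
g(7) = mex{} = 0
g(8) = mex{} = 0
g(9) = mex{0} = 1
g(10) = mex{0} = 1
g(11) = mex{0} = 1
g(12) = mex{0} = 1
So g(12) = 1.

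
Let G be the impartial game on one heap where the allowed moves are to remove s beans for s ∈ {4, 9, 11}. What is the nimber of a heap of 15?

0

Grundy values for subtraction set {4, 9, 11}:
k:     0  1  2  3  4  5  6  7  8  9 10 11 12 13 14 15
g(k):  0  0  0  0  1  1  1  1  0  2  2  2  1  3  3  0
So g(15) = 0.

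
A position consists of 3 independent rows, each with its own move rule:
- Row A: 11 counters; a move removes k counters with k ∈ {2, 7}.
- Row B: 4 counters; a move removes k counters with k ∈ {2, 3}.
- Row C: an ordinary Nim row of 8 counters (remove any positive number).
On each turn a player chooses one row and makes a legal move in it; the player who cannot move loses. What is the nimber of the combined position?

Build the Grundy sequence for row A with g(k) = mex{g(k−s) : s ∈ {2, 7}, s ≤ k}:
k:     0  1  2  3  4  5  6  7  8  9 10 11
g(k):  0  0  1  1  0  0  1  1  2  0  0  1
So g(11) = 1.
For row B, compute g(0), g(1), … with moves {2, 3}:
g(0) = mex{} = 0
g(1) = mex{} = 0
g(2) = mex{0} = 1
g(3) = mex{0} = 1
g(4) = mex{0,1} = 2
So g(4) = 2.
Row C is a plain Nim row of size 8, so its Grundy value is 8.
By the Sprague-Grundy theorem, the Grundy value of a sum of independent games is the XOR of the component values.
Combined value = 1 ⊕ 2 ⊕ 8 = 11.

11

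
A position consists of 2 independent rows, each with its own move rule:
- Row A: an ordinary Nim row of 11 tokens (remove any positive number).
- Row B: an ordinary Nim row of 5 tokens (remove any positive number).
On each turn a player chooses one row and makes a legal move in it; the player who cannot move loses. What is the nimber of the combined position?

14

Row A is a plain Nim row of size 11, so its Grundy value is 11.
Row B is a plain Nim row of size 5, so its Grundy value is 5.
By the Sprague-Grundy theorem, the Grundy value of a sum of independent games is the XOR of the component values.
Combined value = 11 ⊕ 5 = 14.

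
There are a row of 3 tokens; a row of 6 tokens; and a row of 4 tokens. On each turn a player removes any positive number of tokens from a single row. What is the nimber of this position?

1

Write each in binary and XOR column by column:
  011  (3)
  110  (6)
  100  (4)
  ---
  001  (1)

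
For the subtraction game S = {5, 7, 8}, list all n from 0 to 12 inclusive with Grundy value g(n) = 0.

Compute g(0), g(1), … for moves {5, 7, 8}:
g(0) = mex{} = 0
g(1) = mex{} = 0
g(2) = mex{} = 0
g(3) = mex{} = 0
g(4) = mex{} = 0
g(5) = mex{0} = 1
g(6) = mex{0} = 1
g(7) = mex{0} = 1
g(8) = mex{0} = 1
g(9) = mex{0} = 1
g(10) = mex{0,1} = 2
g(11) = mex{0,1} = 2
g(12) = mex{0,1} = 2
The P-positions (g = 0) in 0..12 are 0, 1, 2, 3, 4.

0, 1, 2, 3, 4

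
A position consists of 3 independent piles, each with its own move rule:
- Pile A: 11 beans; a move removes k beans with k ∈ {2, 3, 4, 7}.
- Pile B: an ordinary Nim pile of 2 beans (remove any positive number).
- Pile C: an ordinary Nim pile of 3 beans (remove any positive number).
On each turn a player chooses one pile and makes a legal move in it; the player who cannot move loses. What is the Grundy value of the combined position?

1

Build the Grundy sequence for pile A with g(k) = mex{g(k−s) : s ∈ {2, 3, 4, 7}, s ≤ k}:
g(0) = mex{} = 0
g(1) = mex{} = 0
g(2) = mex{0} = 1
g(3) = mex{0} = 1
g(4) = mex{0,1} = 2
g(5) = mex{0,1} = 2
g(6) = mex{1,2} = 0
g(7) = mex{0,1,2} = 3
g(8) = mex{0,2} = 1
g(9) = mex{0,1,2,3} = 4
g(10) = mex{0,1,3} = 2
g(11) = mex{1,2,3,4} = 0
So g(11) = 0.
Pile B is a plain Nim pile of size 2, so its Grundy value is 2.
Pile C is a plain Nim pile of size 3, so its Grundy value is 3.
The value of a disjunctive sum is the nim-sum of the parts.
Combined value = 0 ⊕ 2 ⊕ 3 = 1.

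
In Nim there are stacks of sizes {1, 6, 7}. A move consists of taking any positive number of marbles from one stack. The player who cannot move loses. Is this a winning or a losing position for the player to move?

Compute the nim-sum pairwise:
1 ⊕ 6 = 7
7 ⊕ 7 = 0
The nim-sum is 0, so this is a P-position: the player to move is in a losing position under optimal play.

Losing position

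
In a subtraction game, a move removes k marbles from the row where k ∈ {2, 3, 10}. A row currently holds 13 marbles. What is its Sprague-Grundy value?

0

Compute g(0), g(1), … for moves {2, 3, 10}:
g(0) = mex{} = 0
g(1) = mex{} = 0
g(2) = mex{0} = 1
g(3) = mex{0} = 1
g(4) = mex{0,1} = 2
g(5) = mex{1} = 0
g(6) = mex{1,2} = 0
g(7) = mex{0,2} = 1
g(8) = mex{0} = 1
g(9) = mex{0,1} = 2
g(10) = mex{0,1} = 2
g(11) = mex{0,1,2} = 3
g(12) = mex{1,2} = 0
g(13) = mex{1,2,3} = 0
So g(13) = 0.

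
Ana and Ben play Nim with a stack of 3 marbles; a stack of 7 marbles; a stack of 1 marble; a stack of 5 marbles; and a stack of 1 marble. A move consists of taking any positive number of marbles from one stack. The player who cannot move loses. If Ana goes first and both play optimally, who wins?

Nim-sum: 3 ⊕ 7 ⊕ 1 ⊕ 5 ⊕ 1 = 1.
The nim-sum is 1 ≠ 0, so this is an N-position: the player to move can win; Ana has a winning move.

Ana wins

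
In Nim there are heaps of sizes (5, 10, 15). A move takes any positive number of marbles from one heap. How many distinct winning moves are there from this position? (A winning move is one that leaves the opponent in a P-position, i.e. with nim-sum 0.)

0

Bitwise XOR of the heap sizes:
  0101  (5)
  1010  (10)
  1111  (15)
  ----
  0000  (0)
The nim-sum is already 0, so every move leaves a nonzero nim-sum — there are no winning moves.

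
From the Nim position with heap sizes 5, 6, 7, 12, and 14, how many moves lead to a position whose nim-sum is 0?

5

Compute the nim-sum pairwise:
5 ⊕ 6 = 3
3 ⊕ 7 = 4
4 ⊕ 12 = 8
8 ⊕ 14 = 6
The overall nim-sum is X = 6. A heap of size p has a winning move iff p XOR X < p (reduce it to p XOR X).
  5: 5 XOR 6 = 3 < 5 — winning move (to 3).
  6: 6 XOR 6 = 0 < 6 — winning move (to 0).
  7: 7 XOR 6 = 1 < 7 — winning move (to 1).
  12: 12 XOR 6 = 10 < 12 — winning move (to 10).
  14: 14 XOR 6 = 8 < 14 — winning move (to 8).
That gives 5 winning moves.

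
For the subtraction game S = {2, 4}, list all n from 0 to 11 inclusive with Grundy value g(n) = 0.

Grundy values for subtraction set {2, 4}:
k:     0  1  2  3  4  5  6  7  8  9 10 11
g(k):  0  0  1  1  2  2  0  0  1  1  2  2
The P-positions (g = 0) in 0..11 are 0, 1, 6, 7.

0, 1, 6, 7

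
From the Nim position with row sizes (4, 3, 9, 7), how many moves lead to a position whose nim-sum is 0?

1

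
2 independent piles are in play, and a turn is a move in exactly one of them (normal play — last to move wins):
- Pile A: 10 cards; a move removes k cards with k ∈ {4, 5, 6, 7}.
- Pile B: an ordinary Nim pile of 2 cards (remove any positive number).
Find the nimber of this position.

0

Build the Grundy sequence for pile A with g(k) = mex{g(k−s) : s ∈ {4, 5, 6, 7}, s ≤ k}:
k:     0  1  2  3  4  5  6  7  8  9 10
g(k):  0  0  0  0  1  1  1  1  2  2  2
So g(10) = 2.
Pile B is a plain Nim pile of size 2, so its Grundy value is 2.
By the Sprague-Grundy theorem, the Grundy value of a sum of independent games is the XOR of the component values.
Combined value = 2 XOR 2 = 0.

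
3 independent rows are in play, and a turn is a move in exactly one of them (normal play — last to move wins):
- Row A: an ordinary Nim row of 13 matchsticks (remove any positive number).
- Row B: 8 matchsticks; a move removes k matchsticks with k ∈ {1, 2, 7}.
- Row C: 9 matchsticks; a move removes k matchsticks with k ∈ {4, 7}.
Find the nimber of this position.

Row A is a plain Nim row of size 13, so its Grundy value is 13.
Grundy values for row B (subtraction set {1, 2, 7}):
k:     0  1  2  3  4  5  6  7  8
g(k):  0  1  2  0  1  2  0  1  2
So g(8) = 2.
Grundy values for row C (subtraction set {4, 7}):
g(0) = mex{} = 0
g(1) = mex{} = 0
g(2) = mex{} = 0
g(3) = mex{} = 0
g(4) = mex{0} = 1
g(5) = mex{0} = 1
g(6) = mex{0} = 1
g(7) = mex{0} = 1
g(8) = mex{0,1} = 2
g(9) = mex{0,1} = 2
So g(9) = 2.
By the Sprague-Grundy theorem, the Grundy value of a sum of independent games is the XOR of the component values.
Combined value = 13 ⊕ 2 ⊕ 2 = 13.

13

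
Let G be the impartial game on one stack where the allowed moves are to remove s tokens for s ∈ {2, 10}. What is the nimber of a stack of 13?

Grundy values for subtraction set {2, 10}:
g(0) = mex{} = 0
g(1) = mex{} = 0
g(2) = mex{0} = 1
g(3) = mex{0} = 1
g(4) = mex{1} = 0
g(5) = mex{1} = 0
g(6) = mex{0} = 1
g(7) = mex{0} = 1
g(8) = mex{1} = 0
g(9) = mex{1} = 0
g(10) = mex{0} = 1
g(11) = mex{0} = 1
g(12) = mex{1} = 0
g(13) = mex{1} = 0
So g(13) = 0.

0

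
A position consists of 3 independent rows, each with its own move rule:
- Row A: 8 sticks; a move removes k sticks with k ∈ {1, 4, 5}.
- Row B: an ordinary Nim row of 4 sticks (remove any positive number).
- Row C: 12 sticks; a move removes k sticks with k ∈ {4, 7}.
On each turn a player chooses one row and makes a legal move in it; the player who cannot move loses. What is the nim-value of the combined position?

4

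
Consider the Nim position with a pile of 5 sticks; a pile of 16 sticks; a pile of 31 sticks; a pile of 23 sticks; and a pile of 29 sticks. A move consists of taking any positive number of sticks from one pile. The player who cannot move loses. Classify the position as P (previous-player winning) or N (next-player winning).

P-position

Compute the nim-sum pairwise:
5 ⊕ 16 = 21
21 ⊕ 31 = 10
10 ⊕ 23 = 29
29 ⊕ 29 = 0
The nim-sum is 0, so this is a P-position: the player to move is in a losing position under optimal play.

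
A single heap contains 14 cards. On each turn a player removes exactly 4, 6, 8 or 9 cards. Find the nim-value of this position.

0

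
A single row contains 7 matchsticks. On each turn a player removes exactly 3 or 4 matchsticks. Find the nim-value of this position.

0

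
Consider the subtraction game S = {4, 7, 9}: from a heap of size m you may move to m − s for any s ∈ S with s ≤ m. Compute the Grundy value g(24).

2

Grundy values for subtraction set {4, 7, 9}:
k:     0  1  2  3  4  5  6  7  8  9 10 11 12 13 14 15 16 17 18 19 20 21 22 23 24
g(k):  0  0  0  0  1  1  1  1  2  2  2  2  3  0  0  0  0  1  1  1  1  2  2  2  2
So g(24) = 2.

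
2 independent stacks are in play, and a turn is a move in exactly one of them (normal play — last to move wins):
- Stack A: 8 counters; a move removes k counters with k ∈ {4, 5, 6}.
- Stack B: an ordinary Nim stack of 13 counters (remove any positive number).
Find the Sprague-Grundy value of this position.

15

Build the Grundy sequence for stack A with g(k) = mex{g(k−s) : s ∈ {4, 5, 6}, s ≤ k}:
g(0) = mex{} = 0
g(1) = mex{} = 0
g(2) = mex{} = 0
g(3) = mex{} = 0
g(4) = mex{0} = 1
g(5) = mex{0} = 1
g(6) = mex{0} = 1
g(7) = mex{0} = 1
g(8) = mex{0,1} = 2
So g(8) = 2.
Stack B is a plain Nim stack of size 13, so its Grundy value is 13.
By the Sprague-Grundy theorem, the Grundy value of a sum of independent games is the XOR of the component values.
Combined value = 2 ⊕ 13 = 15.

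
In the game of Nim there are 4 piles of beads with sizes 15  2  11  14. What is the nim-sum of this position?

Compute the nim-sum pairwise:
15 XOR 2 = 13
13 XOR 11 = 6
6 XOR 14 = 8

8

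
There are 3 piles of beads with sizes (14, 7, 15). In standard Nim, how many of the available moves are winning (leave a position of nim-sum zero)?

In binary:
  1110  (14)
  0111  (7)
  1111  (15)
  ----
  0110  (6)
The overall nim-sum is X = 6. A pile of size p has a winning move iff p XOR X < p (reduce it to p XOR X).
  14: 14 XOR 6 = 8 < 14 — winning move (to 8).
  7: 7 XOR 6 = 1 < 7 — winning move (to 1).
  15: 15 XOR 6 = 9 < 15 — winning move (to 9).
That gives 3 winning moves.

3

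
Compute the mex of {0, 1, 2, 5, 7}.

3

The values 0, 1, 2 are all present; 3 is the first non-negative integer missing from the set.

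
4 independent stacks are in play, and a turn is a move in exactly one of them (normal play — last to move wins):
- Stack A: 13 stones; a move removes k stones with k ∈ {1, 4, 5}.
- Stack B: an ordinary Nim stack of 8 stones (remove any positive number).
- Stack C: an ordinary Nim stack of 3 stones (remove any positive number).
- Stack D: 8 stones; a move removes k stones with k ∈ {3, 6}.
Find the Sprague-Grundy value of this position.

10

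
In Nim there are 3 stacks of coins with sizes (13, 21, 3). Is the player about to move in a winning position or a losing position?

Compute the nim-sum pairwise:
13 ^ 21 = 24
24 ^ 3 = 27
The nim-sum is 27 ≠ 0, so this is an N-position: the player to move can win.

Winning position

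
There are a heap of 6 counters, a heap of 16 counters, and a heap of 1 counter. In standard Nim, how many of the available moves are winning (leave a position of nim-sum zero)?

1

Compute the nim-sum pairwise:
6 ^ 16 = 22
22 ^ 1 = 23
The overall nim-sum is X = 23. A heap of size p has a winning move iff p XOR X < p (reduce it to p XOR X).
  6: 6 XOR 23 = 17 ≥ 6 — no move.
  16: 16 XOR 23 = 7 < 16 — winning move (to 7).
  1: 1 XOR 23 = 22 ≥ 1 — no move.
That gives 1 winning move.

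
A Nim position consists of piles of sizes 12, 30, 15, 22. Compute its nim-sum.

11

Bitwise XOR of the heap sizes:
  01100  (12)
  11110  (30)
  01111  (15)
  10110  (22)
  -----
  01011  (11)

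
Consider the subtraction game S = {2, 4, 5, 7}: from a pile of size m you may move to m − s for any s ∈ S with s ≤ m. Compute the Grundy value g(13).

2

Compute g(0), g(1), … for moves {2, 4, 5, 7}:
g(0) = mex{} = 0
g(1) = mex{} = 0
g(2) = mex{0} = 1
g(3) = mex{0} = 1
g(4) = mex{0,1} = 2
g(5) = mex{0,1} = 2
g(6) = mex{0,1,2} = 3
g(7) = mex{0,1,2} = 3
g(8) = mex{0,1,2,3} = 4
g(9) = mex{1,2,3} = 0
g(10) = mex{1,2,3,4} = 0
g(11) = mex{0,2,3} = 1
g(12) = mex{0,2,3,4} = 1
g(13) = mex{0,1,3,4} = 2
So g(13) = 2.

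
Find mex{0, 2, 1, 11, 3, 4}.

5

The values 0, 1, 2, 3, 4 are all present; 5 is the first non-negative integer missing from the set.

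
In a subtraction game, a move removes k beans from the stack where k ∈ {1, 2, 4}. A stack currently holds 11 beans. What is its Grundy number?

2

Compute g(0), g(1), … for moves {1, 2, 4}:
k:     0  1  2  3  4  5  6  7  8  9 10 11
g(k):  0  1  2  0  1  2  0  1  2  0  1  2
So g(11) = 2.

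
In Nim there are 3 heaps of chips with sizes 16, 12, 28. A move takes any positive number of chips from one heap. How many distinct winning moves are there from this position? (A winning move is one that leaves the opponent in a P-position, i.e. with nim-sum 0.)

0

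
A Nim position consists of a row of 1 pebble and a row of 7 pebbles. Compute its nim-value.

6

Compute the nim-sum pairwise:
1 XOR 7 = 6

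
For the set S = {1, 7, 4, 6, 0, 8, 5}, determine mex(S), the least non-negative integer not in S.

The values 0, 1 are all present; 2 is the first non-negative integer missing from the set.

2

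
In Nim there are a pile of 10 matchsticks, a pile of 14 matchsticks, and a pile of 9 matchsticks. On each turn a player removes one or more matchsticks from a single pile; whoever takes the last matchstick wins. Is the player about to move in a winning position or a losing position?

Winning position

Nim-sum: 10 ⊕ 14 ⊕ 9 = 13.
The nim-sum is 13 ≠ 0, so this is an N-position: the player to move can win.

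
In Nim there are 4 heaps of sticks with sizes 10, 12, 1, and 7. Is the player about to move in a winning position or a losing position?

Nim-sum: 10 ⊕ 12 ⊕ 1 ⊕ 7 = 0.
The nim-sum is 0, so this is a P-position: the player to move is in a losing position under optimal play.

Losing position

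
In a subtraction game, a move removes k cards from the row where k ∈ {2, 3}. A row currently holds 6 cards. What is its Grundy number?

Build the Grundy sequence with g(k) = mex{g(k−s) : s ∈ {2, 3}, s ≤ k}:
k:     0  1  2  3  4  5  6
g(k):  0  0  1  1  2  0  0
So g(6) = 0.

0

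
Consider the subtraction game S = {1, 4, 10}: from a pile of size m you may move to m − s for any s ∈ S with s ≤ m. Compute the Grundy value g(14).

1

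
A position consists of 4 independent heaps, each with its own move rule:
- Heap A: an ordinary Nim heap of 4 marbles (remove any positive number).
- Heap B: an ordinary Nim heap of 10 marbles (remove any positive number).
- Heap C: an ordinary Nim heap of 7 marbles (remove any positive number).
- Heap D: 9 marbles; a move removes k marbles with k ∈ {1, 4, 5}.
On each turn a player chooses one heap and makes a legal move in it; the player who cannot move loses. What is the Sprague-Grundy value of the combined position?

8

Heap A is a plain Nim heap of size 4, so its Grundy value is 4.
Heap B is a plain Nim heap of size 10, so its Grundy value is 10.
Heap C is a plain Nim heap of size 7, so its Grundy value is 7.
Build the Grundy sequence for heap D with g(k) = mex{g(k−s) : s ∈ {1, 4, 5}, s ≤ k}:
k:     0  1  2  3  4  5  6  7  8  9
g(k):  0  1  0  1  2  3  2  3  0  1
So g(9) = 1.
The value of a disjunctive sum is the nim-sum of the parts.
Combined value = 4 XOR 10 XOR 7 XOR 1 = 8.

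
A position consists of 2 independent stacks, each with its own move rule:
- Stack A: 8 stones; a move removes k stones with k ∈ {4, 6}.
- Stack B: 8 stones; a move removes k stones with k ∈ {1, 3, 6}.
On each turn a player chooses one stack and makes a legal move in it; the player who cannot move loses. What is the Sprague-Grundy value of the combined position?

0

For stack A, compute g(0), g(1), … with moves {4, 6}:
g(0) = mex{} = 0
g(1) = mex{} = 0
g(2) = mex{} = 0
g(3) = mex{} = 0
g(4) = mex{0} = 1
g(5) = mex{0} = 1
g(6) = mex{0} = 1
g(7) = mex{0} = 1
g(8) = mex{0,1} = 2
So g(8) = 2.
Build the Grundy sequence for stack B with g(k) = mex{g(k−s) : s ∈ {1, 3, 6}, s ≤ k}:
k:     0  1  2  3  4  5  6  7  8
g(k):  0  1  0  1  0  1  2  3  2
So g(8) = 2.
The value of a disjunctive sum is the nim-sum of the parts.
Combined value = 2 XOR 2 = 0.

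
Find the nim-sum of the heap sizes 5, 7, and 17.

19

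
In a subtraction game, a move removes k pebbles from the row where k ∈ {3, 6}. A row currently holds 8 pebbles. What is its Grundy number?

2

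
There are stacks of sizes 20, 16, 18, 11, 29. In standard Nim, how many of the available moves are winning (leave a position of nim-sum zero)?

Nim-sum: 20 ⊕ 16 ⊕ 18 ⊕ 11 ⊕ 29 = 0.
The nim-sum is already 0, so every move leaves a nonzero nim-sum — there are no winning moves.

0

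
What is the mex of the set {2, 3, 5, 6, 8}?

0

0 is not in the set, so the mex is 0.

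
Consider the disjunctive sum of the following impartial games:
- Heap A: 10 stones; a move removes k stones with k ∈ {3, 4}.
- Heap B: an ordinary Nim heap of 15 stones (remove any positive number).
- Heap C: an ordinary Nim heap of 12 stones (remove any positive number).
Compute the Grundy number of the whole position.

2

For heap A, compute g(0), g(1), … with moves {3, 4}:
k:     0  1  2  3  4  5  6  7  8  9 10
g(k):  0  0  0  1  1  1  2  0  0  0  1
So g(10) = 1.
Heap B is a plain Nim heap of size 15, so its Grundy value is 15.
Heap C is a plain Nim heap of size 12, so its Grundy value is 12.
By the Sprague-Grundy theorem, the Grundy value of a sum of independent games is the XOR of the component values.
Combined value = 1 ⊕ 15 ⊕ 12 = 2.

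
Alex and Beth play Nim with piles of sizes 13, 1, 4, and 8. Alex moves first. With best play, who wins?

Bitwise XOR of the heap sizes:
  1101  (13)
  0001  (1)
  0100  (4)
  1000  (8)
  ----
  0000  (0)
The nim-sum is 0, so this is a P-position: the player to move is in a losing position under optimal play; Alex is about to move from it and so loses — Beth wins.

Beth wins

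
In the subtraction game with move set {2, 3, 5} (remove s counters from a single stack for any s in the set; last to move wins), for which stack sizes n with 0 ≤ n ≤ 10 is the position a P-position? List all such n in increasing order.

Compute g(0), g(1), … for moves {2, 3, 5}:
k:     0  1  2  3  4  5  6  7  8  9 10
g(k):  0  0  1  1  2  2  3  0  0  1  1
The P-positions (g = 0) in 0..10 are 0, 1, 7, 8.

0, 1, 7, 8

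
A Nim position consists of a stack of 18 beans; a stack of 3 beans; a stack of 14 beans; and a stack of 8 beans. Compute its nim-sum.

23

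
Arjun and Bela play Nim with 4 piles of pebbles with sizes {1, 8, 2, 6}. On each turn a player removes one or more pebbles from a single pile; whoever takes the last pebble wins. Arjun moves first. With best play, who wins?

Arjun wins

In binary:
  0001  (1)
  1000  (8)
  0010  (2)
  0110  (6)
  ----
  1101  (13)
The nim-sum is 13 ≠ 0, so this is an N-position: the player to move can win; Arjun has a winning move.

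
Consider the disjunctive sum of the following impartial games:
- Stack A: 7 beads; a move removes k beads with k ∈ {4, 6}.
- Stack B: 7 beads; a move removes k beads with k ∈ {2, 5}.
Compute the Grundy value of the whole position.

1

Build the Grundy sequence for stack A with g(k) = mex{g(k−s) : s ∈ {4, 6}, s ≤ k}:
k:     0  1  2  3  4  5  6  7
g(k):  0  0  0  0  1  1  1  1
So g(7) = 1.
For stack B, compute g(0), g(1), … with moves {2, 5}:
g(0) = mex{} = 0
g(1) = mex{} = 0
g(2) = mex{0} = 1
g(3) = mex{0} = 1
g(4) = mex{1} = 0
g(5) = mex{0,1} = 2
g(6) = mex{0} = 1
g(7) = mex{1,2} = 0
So g(7) = 0.
The value of a disjunctive sum is the nim-sum of the parts.
Combined value = 1 ⊕ 0 = 1.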